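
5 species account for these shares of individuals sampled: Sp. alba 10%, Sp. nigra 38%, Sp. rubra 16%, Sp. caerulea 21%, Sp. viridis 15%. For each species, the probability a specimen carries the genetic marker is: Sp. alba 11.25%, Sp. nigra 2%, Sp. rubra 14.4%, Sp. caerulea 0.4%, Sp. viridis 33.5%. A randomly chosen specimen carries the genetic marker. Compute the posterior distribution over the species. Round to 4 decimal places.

Sp. alba 0.1210, Sp. nigra 0.0817, Sp. rubra 0.2478, Sp. caerulea 0.0090, Sp. viridis 0.5404

By Bayes' rule, posterior ∝ prior × likelihood:
  Sp. alba: 0.1 × 0.1125 = 0.01125
  Sp. nigra: 0.38 × 0.02 = 0.0076
  Sp. rubra: 0.16 × 0.144 = 0.02304
  Sp. caerulea: 0.21 × 0.004 = 0.00084
  Sp. viridis: 0.15 × 0.335 = 0.05025
Sum = 0.09298.
P(Sp. alba | marker) = 0.01125/0.09298 ≈ 0.1210
P(Sp. nigra | marker) = 0.0076/0.09298 ≈ 0.0817
P(Sp. rubra | marker) = 0.02304/0.09298 ≈ 0.2478
P(Sp. caerulea | marker) = 0.00084/0.09298 ≈ 0.0090
P(Sp. viridis | marker) = 0.05025/0.09298 ≈ 0.5404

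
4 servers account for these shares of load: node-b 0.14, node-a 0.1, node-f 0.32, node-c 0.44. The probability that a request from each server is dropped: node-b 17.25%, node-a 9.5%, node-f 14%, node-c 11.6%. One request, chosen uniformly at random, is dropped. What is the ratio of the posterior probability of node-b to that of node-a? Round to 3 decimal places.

2.542

Prior × likelihood for each hypothesis:
  node-b: 0.14 × 0.1725 = 0.02415
  node-a: 0.1 × 0.095 = 0.0095
  node-f: 0.32 × 0.14 = 0.0448
  node-c: 0.44 × 0.116 = 0.05104
Total = 0.12949.
The ratio is 0.02415 / 0.0095 (the normalizer cancels) = 2.542.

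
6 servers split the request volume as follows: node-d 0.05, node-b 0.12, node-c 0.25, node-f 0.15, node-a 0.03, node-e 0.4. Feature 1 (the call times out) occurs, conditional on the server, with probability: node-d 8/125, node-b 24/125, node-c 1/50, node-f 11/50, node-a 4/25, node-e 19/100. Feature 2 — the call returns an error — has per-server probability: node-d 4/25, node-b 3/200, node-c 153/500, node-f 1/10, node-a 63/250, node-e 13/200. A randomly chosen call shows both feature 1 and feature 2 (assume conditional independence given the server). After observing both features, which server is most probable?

Compute prior × likelihood for every hypothesis:
  node-d: 0.05 × 0.064 × 0.16 = 0.000512
  node-b: 0.12 × 0.192 × 0.015 = 0.0003456
  node-c: 0.25 × 0.02 × 0.306 = 0.00153
  node-f: 0.15 × 0.22 × 0.1 = 0.0033
  node-a: 0.03 × 0.16 × 0.252 = 0.0012096
  node-e: 0.4 × 0.19 × 0.065 = 0.00494
Total = 0.0118372.
Largest term belongs to node-e, so node-e is most probable.

node-e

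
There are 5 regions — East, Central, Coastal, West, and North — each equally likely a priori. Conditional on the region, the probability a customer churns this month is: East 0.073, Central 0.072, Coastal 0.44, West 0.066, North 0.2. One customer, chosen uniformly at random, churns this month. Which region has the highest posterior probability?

Coastal

Since the prior is uniform, the posterior is proportional to the likelihood:
  East: 0.073
  Central: 0.072
  Coastal: 0.44
  West: 0.066
  North: 0.2
Total = 0.851.
Largest term belongs to Coastal, so Coastal is most probable.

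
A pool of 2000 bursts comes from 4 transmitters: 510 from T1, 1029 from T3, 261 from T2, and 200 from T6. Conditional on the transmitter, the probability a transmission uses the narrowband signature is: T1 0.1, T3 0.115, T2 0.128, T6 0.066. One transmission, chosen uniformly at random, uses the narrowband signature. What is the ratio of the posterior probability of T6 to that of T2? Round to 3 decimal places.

0.395

By Bayes' rule, posterior ∝ prior × likelihood:
  T1: 0.255 × 0.1 = 0.0255
  T3: 0.5145 × 0.115 = 0.0591675
  T2: 0.1305 × 0.128 = 0.016704
  T6: 0.1 × 0.066 = 0.0066
Normalizing constant = 0.1079715.
The ratio is 0.0066 / 0.016704 (the normalizer cancels) = 0.395.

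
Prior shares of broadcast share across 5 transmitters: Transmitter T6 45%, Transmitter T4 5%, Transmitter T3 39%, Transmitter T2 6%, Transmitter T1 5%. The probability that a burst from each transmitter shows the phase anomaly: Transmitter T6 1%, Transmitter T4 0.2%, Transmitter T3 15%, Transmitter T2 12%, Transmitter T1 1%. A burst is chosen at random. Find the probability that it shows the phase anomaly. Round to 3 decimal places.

Compute prior × likelihood for every hypothesis:
  Transmitter T6: 0.45 × 0.01 = 0.0045
  Transmitter T4: 0.05 × 0.002 = 0.0001
  Transmitter T3: 0.39 × 0.15 = 0.0585
  Transmitter T2: 0.06 × 0.12 = 0.0072
  Transmitter T1: 0.05 × 0.01 = 0.0005
P(anomaly) = 0.0045 + 0.0001 + 0.0585 + 0.0072 + 0.0005 = 0.0708 → 0.071.

0.071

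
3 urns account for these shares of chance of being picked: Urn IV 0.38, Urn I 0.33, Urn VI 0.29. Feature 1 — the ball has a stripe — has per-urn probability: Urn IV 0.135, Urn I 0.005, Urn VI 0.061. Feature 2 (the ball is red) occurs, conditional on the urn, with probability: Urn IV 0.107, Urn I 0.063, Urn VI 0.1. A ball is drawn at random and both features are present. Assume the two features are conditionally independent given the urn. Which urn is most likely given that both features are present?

Urn IV

Compute prior × likelihood for every hypothesis:
  Urn IV: 0.38 × 0.135 × 0.107 = 0.0054891
  Urn I: 0.33 × 0.005 × 0.063 = 0.00010395
  Urn VI: 0.29 × 0.061 × 0.1 = 0.001769
Normalizing constant = 0.00736205.
Largest term belongs to Urn IV, so Urn IV is most probable.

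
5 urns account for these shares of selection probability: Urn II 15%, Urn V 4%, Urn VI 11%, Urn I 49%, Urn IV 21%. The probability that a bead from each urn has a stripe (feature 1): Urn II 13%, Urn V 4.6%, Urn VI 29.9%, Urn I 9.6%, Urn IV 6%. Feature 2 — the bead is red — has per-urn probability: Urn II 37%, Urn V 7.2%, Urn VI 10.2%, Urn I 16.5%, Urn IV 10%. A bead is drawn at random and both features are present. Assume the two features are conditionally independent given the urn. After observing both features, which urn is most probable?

Unnormalized posteriors (prior × likelihood):
  Urn II: 0.15 × 0.13 × 0.37 = 0.007215
  Urn V: 0.04 × 0.046 × 0.072 = 0.00013248
  Urn VI: 0.11 × 0.299 × 0.102 = 0.00335478
  Urn I: 0.49 × 0.096 × 0.165 = 0.0077616
  Urn IV: 0.21 × 0.06 × 0.1 = 0.00126
Normalizing constant = 0.01972386.
Largest term belongs to Urn I, so Urn I is most probable.

Urn I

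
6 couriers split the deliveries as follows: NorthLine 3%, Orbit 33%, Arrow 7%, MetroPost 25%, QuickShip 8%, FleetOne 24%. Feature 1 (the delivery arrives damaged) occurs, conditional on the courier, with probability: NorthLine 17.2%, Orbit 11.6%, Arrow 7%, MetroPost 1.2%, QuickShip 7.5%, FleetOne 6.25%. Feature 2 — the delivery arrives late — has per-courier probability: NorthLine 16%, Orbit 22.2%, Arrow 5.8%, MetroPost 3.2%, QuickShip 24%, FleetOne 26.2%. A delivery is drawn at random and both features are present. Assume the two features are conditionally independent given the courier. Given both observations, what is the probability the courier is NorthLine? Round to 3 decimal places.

0.055

Compute prior × likelihood for every hypothesis:
  NorthLine: 0.03 × 0.172 × 0.16 = 0.0008256
  Orbit: 0.33 × 0.116 × 0.222 = 0.00849816
  Arrow: 0.07 × 0.07 × 0.058 = 0.0002842
  MetroPost: 0.25 × 0.012 × 0.032 = 0.000096
  QuickShip: 0.08 × 0.075 × 0.24 = 0.00144
  FleetOne: 0.24 × 0.0625 × 0.262 = 0.00393
Normalizing constant = 0.01507396.
P(NorthLine | evidence) = 0.0008256 / 0.01507396 ≈ 0.055.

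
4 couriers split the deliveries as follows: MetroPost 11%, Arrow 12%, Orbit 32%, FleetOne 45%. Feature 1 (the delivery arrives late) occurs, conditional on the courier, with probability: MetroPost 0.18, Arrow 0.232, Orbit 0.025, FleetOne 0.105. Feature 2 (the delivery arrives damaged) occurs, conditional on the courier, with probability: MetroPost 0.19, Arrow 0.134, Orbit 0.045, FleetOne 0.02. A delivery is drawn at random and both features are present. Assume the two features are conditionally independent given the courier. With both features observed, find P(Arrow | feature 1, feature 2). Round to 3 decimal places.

0.424

Unnormalized posteriors (prior × likelihood):
  MetroPost: 0.11 × 0.18 × 0.19 = 0.003762
  Arrow: 0.12 × 0.232 × 0.134 = 0.00373056
  Orbit: 0.32 × 0.025 × 0.045 = 0.00036
  FleetOne: 0.45 × 0.105 × 0.02 = 0.000945
Normalizing constant = 0.00879756.
P(Arrow | evidence) = 0.00373056 / 0.00879756 ≈ 0.424.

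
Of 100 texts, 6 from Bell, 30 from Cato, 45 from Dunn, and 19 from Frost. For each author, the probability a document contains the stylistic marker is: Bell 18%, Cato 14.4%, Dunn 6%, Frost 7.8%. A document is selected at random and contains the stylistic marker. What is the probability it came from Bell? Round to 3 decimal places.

Unnormalized posteriors (prior × likelihood):
  Bell: 0.06 × 0.18 = 0.0108
  Cato: 0.3 × 0.144 = 0.0432
  Dunn: 0.45 × 0.06 = 0.027
  Frost: 0.19 × 0.078 = 0.01482
Sum = 0.09582.
P(Bell | evidence) = 0.0108 / 0.09582 ≈ 0.113.

0.113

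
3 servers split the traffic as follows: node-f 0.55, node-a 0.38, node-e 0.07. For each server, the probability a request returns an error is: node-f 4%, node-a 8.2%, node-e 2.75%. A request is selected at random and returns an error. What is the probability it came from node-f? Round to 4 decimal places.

Unnormalized posteriors (prior × likelihood):
  node-f: 0.55 × 0.04 = 0.022
  node-a: 0.38 × 0.082 = 0.03116
  node-e: 0.07 × 0.0275 = 0.001925
Sum = 0.055085.
P(node-f | evidence) = 0.022 / 0.055085 ≈ 0.3994.

0.3994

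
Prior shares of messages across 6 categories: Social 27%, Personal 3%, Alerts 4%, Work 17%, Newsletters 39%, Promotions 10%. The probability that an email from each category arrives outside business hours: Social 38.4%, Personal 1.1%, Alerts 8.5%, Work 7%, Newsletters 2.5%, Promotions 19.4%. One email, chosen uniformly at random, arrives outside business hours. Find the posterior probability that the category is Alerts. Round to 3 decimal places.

Compute prior × likelihood for every hypothesis:
  Social: 0.27 × 0.384 = 0.10368
  Personal: 0.03 × 0.011 = 0.00033
  Alerts: 0.04 × 0.085 = 0.0034
  Work: 0.17 × 0.07 = 0.0119
  Newsletters: 0.39 × 0.025 = 0.00975
  Promotions: 0.1 × 0.194 = 0.0194
Normalizing constant = 0.14846.
P(Alerts | evidence) = 0.0034 / 0.14846 ≈ 0.023.

0.023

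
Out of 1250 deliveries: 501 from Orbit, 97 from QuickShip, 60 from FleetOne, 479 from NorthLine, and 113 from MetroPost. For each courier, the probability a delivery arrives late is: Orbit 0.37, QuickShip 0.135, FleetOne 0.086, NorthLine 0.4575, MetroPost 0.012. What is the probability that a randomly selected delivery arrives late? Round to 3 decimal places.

0.339

Unnormalized posteriors (prior × likelihood):
  Orbit: 0.4008 × 0.37 = 0.148296
  QuickShip: 0.0776 × 0.135 = 0.010476
  FleetOne: 0.048 × 0.086 = 0.004128
  NorthLine: 0.3832 × 0.4575 = 0.175314
  MetroPost: 0.0904 × 0.012 = 0.0010848
P(late) = 0.148296 + 0.010476 + 0.004128 + 0.175314 + 0.0010848 = 0.3392988 → 0.339.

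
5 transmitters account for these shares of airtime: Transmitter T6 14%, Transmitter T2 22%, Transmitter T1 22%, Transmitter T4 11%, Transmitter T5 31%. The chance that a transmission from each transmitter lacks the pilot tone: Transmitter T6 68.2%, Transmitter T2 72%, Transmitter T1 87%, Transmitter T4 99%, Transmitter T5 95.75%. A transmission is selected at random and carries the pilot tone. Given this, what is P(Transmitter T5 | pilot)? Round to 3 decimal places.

Taking complements, P(pilot | each) = Transmitter T6 0.318, Transmitter T2 0.28, Transmitter T1 0.13, Transmitter T4 0.01, Transmitter T5 0.0425.
Unnormalized posteriors (prior × likelihood):
  Transmitter T6: 0.14 × 0.318 = 0.04452
  Transmitter T2: 0.22 × 0.28 = 0.0616
  Transmitter T1: 0.22 × 0.13 = 0.0286
  Transmitter T4: 0.11 × 0.01 = 0.0011
  Transmitter T5: 0.31 × 0.0425 = 0.013175
Normalizing constant = 0.148995.
P(Transmitter T5 | evidence) = 0.013175 / 0.148995 ≈ 0.088.

0.088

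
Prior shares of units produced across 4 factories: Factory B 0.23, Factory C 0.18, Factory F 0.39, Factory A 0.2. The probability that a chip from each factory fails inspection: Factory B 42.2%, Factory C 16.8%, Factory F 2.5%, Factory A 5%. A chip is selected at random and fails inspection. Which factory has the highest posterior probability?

By Bayes' rule, posterior ∝ prior × likelihood:
  Factory B: 0.23 × 0.422 = 0.09706
  Factory C: 0.18 × 0.168 = 0.03024
  Factory F: 0.39 × 0.025 = 0.00975
  Factory A: 0.2 × 0.05 = 0.01
Total = 0.14705.
Largest term belongs to Factory B, so Factory B is most probable.

Factory B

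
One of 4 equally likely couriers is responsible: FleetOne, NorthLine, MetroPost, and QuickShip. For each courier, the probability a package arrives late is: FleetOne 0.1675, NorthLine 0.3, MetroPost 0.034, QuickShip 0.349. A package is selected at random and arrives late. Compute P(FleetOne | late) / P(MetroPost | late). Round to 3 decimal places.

With a uniform prior (1/4 each), posterior ∝ likelihood:
  FleetOne: 0.1675
  NorthLine: 0.3
  MetroPost: 0.034
  QuickShip: 0.349
Total = 0.8505.
The ratio is 0.1675 / 0.034 (the normalizer cancels) = 4.926.

4.926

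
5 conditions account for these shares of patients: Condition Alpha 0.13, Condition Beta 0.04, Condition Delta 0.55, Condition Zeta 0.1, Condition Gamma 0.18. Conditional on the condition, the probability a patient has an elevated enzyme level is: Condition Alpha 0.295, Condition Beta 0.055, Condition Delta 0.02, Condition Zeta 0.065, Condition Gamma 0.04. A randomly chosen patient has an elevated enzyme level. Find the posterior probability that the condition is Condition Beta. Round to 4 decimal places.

0.0337

Compute prior × likelihood for every hypothesis:
  Condition Alpha: 0.13 × 0.295 = 0.03835
  Condition Beta: 0.04 × 0.055 = 0.0022
  Condition Delta: 0.55 × 0.02 = 0.011
  Condition Zeta: 0.1 × 0.065 = 0.0065
  Condition Gamma: 0.18 × 0.04 = 0.0072
Sum = 0.06525.
P(Condition Beta | evidence) = 0.0022 / 0.06525 ≈ 0.0337.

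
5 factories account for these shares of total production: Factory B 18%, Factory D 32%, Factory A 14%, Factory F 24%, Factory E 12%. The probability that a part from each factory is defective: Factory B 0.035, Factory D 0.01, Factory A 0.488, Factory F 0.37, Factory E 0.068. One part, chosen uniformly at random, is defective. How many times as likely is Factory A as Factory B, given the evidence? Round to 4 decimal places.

Unnormalized posteriors (prior × likelihood):
  Factory B: 0.18 × 0.035 = 0.0063
  Factory D: 0.32 × 0.01 = 0.0032
  Factory A: 0.14 × 0.488 = 0.06832
  Factory F: 0.24 × 0.37 = 0.0888
  Factory E: 0.12 × 0.068 = 0.00816
Total = 0.17478.
The ratio is 0.06832 / 0.0063 (the normalizer cancels) = 10.8444.

10.8444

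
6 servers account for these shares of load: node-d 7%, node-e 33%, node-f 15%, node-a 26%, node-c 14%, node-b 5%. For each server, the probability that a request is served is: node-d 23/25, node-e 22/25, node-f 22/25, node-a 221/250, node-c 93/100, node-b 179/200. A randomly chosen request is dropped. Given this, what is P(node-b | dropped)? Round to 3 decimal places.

0.048

Taking complements, P(dropped | each) = node-d 0.08, node-e 0.12, node-f 0.12, node-a 0.116, node-c 0.07, node-b 0.105.
Prior × likelihood for each hypothesis:
  node-d: 0.07 × 0.08 = 0.0056
  node-e: 0.33 × 0.12 = 0.0396
  node-f: 0.15 × 0.12 = 0.018
  node-a: 0.26 × 0.116 = 0.03016
  node-c: 0.14 × 0.07 = 0.0098
  node-b: 0.05 × 0.105 = 0.00525
Sum = 0.10841.
P(node-b | evidence) = 0.00525 / 0.10841 ≈ 0.048.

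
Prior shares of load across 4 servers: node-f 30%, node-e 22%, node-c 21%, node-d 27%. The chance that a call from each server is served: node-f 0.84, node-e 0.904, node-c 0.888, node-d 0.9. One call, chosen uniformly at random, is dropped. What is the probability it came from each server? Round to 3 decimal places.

Taking complements, P(dropped | each) = node-f 0.16, node-e 0.096, node-c 0.112, node-d 0.1.
Prior × likelihood for each hypothesis:
  node-f: 0.3 × 0.16 = 0.048
  node-e: 0.22 × 0.096 = 0.02112
  node-c: 0.21 × 0.112 = 0.02352
  node-d: 0.27 × 0.1 = 0.027
Sum = 0.11964.
P(node-f | dropped) = 0.048/0.11964 ≈ 0.401
P(node-e | dropped) = 0.02112/0.11964 ≈ 0.177
P(node-c | dropped) = 0.02352/0.11964 ≈ 0.197
P(node-d | dropped) = 0.027/0.11964 ≈ 0.226

node-f 0.401, node-e 0.177, node-c 0.197, node-d 0.226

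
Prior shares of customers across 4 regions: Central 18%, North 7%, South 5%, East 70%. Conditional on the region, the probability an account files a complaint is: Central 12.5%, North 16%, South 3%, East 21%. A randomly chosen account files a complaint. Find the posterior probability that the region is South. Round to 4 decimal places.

0.0082

Prior × likelihood for each hypothesis:
  Central: 0.18 × 0.125 = 0.0225
  North: 0.07 × 0.16 = 0.0112
  South: 0.05 × 0.03 = 0.0015
  East: 0.7 × 0.21 = 0.147
Normalizing constant = 0.1822.
P(South | evidence) = 0.0015 / 0.1822 ≈ 0.0082.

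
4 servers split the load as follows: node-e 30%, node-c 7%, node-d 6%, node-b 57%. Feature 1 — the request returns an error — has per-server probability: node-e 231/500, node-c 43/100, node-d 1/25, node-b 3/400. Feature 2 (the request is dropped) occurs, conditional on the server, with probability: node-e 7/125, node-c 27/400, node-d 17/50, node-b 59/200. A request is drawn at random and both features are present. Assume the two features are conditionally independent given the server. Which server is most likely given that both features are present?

node-e

Compute prior × likelihood for every hypothesis:
  node-e: 0.3 × 0.462 × 0.056 = 0.0077616
  node-c: 0.07 × 0.43 × 0.0675 = 0.00203175
  node-d: 0.06 × 0.04 × 0.34 = 0.000816
  node-b: 0.57 × 0.0075 × 0.295 = 0.001261125
Sum = 0.011870475.
Largest term belongs to node-e, so node-e is most probable.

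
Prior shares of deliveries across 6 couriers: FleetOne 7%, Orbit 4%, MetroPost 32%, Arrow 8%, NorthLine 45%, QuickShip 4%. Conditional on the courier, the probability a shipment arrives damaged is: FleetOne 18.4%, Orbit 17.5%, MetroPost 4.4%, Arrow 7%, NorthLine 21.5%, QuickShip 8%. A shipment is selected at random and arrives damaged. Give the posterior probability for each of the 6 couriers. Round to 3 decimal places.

Prior × likelihood for each hypothesis:
  FleetOne: 0.07 × 0.184 = 0.01288
  Orbit: 0.04 × 0.175 = 0.007
  MetroPost: 0.32 × 0.044 = 0.01408
  Arrow: 0.08 × 0.07 = 0.0056
  NorthLine: 0.45 × 0.215 = 0.09675
  QuickShip: 0.04 × 0.08 = 0.0032
Total = 0.13951.
P(FleetOne | damaged) = 0.01288/0.13951 ≈ 0.092
P(Orbit | damaged) = 0.007/0.13951 ≈ 0.050
P(MetroPost | damaged) = 0.01408/0.13951 ≈ 0.101
P(Arrow | damaged) = 0.0056/0.13951 ≈ 0.040
P(NorthLine | damaged) = 0.09675/0.13951 ≈ 0.693
P(QuickShip | damaged) = 0.0032/0.13951 ≈ 0.023

FleetOne 0.092, Orbit 0.050, MetroPost 0.101, Arrow 0.040, NorthLine 0.693, QuickShip 0.023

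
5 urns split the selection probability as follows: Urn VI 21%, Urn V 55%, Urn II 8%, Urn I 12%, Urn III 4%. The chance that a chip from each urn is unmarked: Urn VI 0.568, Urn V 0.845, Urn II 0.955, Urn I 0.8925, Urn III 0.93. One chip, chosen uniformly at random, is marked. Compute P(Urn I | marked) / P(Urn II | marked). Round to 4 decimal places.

3.5833

Taking complements, P(marked | each) = Urn VI 0.432, Urn V 0.155, Urn II 0.045, Urn I 0.1075, Urn III 0.07.
By Bayes' rule, posterior ∝ prior × likelihood:
  Urn VI: 0.21 × 0.432 = 0.09072
  Urn V: 0.55 × 0.155 = 0.08525
  Urn II: 0.08 × 0.045 = 0.0036
  Urn I: 0.12 × 0.1075 = 0.0129
  Urn III: 0.04 × 0.07 = 0.0028
Sum = 0.19527.
The ratio is 0.0129 / 0.0036 (the normalizer cancels) = 3.5833.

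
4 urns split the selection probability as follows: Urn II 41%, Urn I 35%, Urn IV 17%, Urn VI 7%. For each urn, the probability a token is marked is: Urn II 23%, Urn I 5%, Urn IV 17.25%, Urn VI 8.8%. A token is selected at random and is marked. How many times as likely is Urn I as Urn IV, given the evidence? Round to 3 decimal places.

By Bayes' rule, posterior ∝ prior × likelihood:
  Urn II: 0.41 × 0.23 = 0.0943
  Urn I: 0.35 × 0.05 = 0.0175
  Urn IV: 0.17 × 0.1725 = 0.029325
  Urn VI: 0.07 × 0.088 = 0.00616
Normalizing constant = 0.147285.
The ratio is 0.0175 / 0.029325 (the normalizer cancels) = 0.597.

0.597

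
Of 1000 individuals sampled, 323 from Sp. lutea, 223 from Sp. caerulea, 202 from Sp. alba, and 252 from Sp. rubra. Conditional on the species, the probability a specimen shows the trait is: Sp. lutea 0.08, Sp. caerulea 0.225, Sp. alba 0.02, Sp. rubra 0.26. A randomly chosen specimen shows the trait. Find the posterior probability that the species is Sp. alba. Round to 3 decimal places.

By Bayes' rule, posterior ∝ prior × likelihood:
  Sp. lutea: 0.323 × 0.08 = 0.02584
  Sp. caerulea: 0.223 × 0.225 = 0.050175
  Sp. alba: 0.202 × 0.02 = 0.00404
  Sp. rubra: 0.252 × 0.26 = 0.06552
Total = 0.145575.
P(Sp. alba | evidence) = 0.00404 / 0.145575 ≈ 0.028.

0.028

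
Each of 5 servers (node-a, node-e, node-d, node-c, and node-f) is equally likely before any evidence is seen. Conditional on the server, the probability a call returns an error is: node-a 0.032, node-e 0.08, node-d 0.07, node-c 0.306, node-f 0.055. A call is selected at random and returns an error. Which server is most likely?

With a uniform prior (1/5 each), posterior ∝ likelihood:
  node-a: 0.032
  node-e: 0.08
  node-d: 0.07
  node-c: 0.306
  node-f: 0.055
Normalizing constant = 0.543.
Largest term belongs to node-c, so node-c is most probable.

node-c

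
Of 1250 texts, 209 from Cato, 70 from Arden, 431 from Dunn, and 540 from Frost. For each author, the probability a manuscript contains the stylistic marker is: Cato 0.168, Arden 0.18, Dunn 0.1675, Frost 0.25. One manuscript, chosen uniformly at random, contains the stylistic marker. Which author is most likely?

Prior × likelihood for each hypothesis:
  Cato: 0.1672 × 0.168 = 0.0280896
  Arden: 0.056 × 0.18 = 0.01008
  Dunn: 0.3448 × 0.1675 = 0.057754
  Frost: 0.432 × 0.25 = 0.108
Normalizing constant = 0.2039236.
Largest term belongs to Frost, so Frost is most probable.

Frost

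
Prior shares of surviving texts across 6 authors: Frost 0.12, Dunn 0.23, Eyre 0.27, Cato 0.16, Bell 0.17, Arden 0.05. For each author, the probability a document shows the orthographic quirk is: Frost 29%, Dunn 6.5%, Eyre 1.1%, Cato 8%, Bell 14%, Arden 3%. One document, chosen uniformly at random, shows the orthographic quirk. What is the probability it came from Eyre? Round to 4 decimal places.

Compute prior × likelihood for every hypothesis:
  Frost: 0.12 × 0.29 = 0.0348
  Dunn: 0.23 × 0.065 = 0.01495
  Eyre: 0.27 × 0.011 = 0.00297
  Cato: 0.16 × 0.08 = 0.0128
  Bell: 0.17 × 0.14 = 0.0238
  Arden: 0.05 × 0.03 = 0.0015
Normalizing constant = 0.09082.
P(Eyre | evidence) = 0.00297 / 0.09082 ≈ 0.0327.

0.0327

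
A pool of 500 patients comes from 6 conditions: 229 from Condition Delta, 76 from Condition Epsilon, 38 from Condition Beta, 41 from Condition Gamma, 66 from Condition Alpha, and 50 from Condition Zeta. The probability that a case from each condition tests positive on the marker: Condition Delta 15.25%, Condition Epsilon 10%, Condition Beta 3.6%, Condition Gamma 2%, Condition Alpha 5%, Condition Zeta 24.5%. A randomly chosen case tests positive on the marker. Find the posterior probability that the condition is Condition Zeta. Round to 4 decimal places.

0.2033

Compute prior × likelihood for every hypothesis:
  Condition Delta: 0.458 × 0.1525 = 0.069845
  Condition Epsilon: 0.152 × 0.1 = 0.0152
  Condition Beta: 0.076 × 0.036 = 0.002736
  Condition Gamma: 0.082 × 0.02 = 0.00164
  Condition Alpha: 0.132 × 0.05 = 0.0066
  Condition Zeta: 0.1 × 0.245 = 0.0245
Total = 0.120521.
P(Condition Zeta | evidence) = 0.0245 / 0.120521 ≈ 0.2033.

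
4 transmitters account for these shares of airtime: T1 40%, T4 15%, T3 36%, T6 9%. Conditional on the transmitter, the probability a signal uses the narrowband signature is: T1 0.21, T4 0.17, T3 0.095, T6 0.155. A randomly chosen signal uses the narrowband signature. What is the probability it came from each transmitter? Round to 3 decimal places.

Unnormalized posteriors (prior × likelihood):
  T1: 0.4 × 0.21 = 0.084
  T4: 0.15 × 0.17 = 0.0255
  T3: 0.36 × 0.095 = 0.0342
  T6: 0.09 × 0.155 = 0.01395
Normalizing constant = 0.15765.
P(T1 | narrowband) = 0.084/0.15765 ≈ 0.533
P(T4 | narrowband) = 0.0255/0.15765 ≈ 0.162
P(T3 | narrowband) = 0.0342/0.15765 ≈ 0.217
P(T6 | narrowband) = 0.01395/0.15765 ≈ 0.088

T1 0.533, T4 0.162, T3 0.217, T6 0.088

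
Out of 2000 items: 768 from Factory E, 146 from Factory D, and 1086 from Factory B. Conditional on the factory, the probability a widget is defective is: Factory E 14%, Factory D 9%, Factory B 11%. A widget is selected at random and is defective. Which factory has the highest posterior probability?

Factory B

By Bayes' rule, posterior ∝ prior × likelihood:
  Factory E: 0.384 × 0.14 = 0.05376
  Factory D: 0.073 × 0.09 = 0.00657
  Factory B: 0.543 × 0.11 = 0.05973
Sum = 0.12006.
Largest term belongs to Factory B, so Factory B is most probable.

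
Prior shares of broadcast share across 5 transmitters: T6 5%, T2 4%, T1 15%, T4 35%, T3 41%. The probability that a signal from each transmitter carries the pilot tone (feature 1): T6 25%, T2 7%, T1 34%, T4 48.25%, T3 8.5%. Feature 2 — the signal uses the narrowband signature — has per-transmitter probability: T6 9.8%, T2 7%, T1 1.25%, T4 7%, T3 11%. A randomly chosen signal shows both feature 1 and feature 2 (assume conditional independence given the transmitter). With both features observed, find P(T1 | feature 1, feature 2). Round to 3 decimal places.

0.036

Compute prior × likelihood for every hypothesis:
  T6: 0.05 × 0.25 × 0.098 = 0.001225
  T2: 0.04 × 0.07 × 0.07 = 0.000196
  T1: 0.15 × 0.34 × 0.0125 = 0.0006375
  T4: 0.35 × 0.4825 × 0.07 = 0.01182125
  T3: 0.41 × 0.085 × 0.11 = 0.0038335
Total = 0.01771325.
P(T1 | evidence) = 0.0006375 / 0.01771325 ≈ 0.036.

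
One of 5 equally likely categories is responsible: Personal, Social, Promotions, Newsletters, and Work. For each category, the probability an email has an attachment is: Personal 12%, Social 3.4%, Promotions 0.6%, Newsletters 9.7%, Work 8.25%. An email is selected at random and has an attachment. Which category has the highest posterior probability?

Personal

With a uniform prior (1/5 each), posterior ∝ likelihood:
  Personal: 0.12
  Social: 0.034
  Promotions: 0.006
  Newsletters: 0.097
  Work: 0.0825
Total = 0.3395.
Largest term belongs to Personal, so Personal is most probable.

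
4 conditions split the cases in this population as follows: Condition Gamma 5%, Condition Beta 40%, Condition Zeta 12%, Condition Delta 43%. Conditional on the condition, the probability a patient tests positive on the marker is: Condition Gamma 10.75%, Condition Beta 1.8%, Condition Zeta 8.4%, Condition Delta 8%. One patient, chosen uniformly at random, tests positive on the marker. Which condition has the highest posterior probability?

Condition Delta

Unnormalized posteriors (prior × likelihood):
  Condition Gamma: 0.05 × 0.1075 = 0.005375
  Condition Beta: 0.4 × 0.018 = 0.0072
  Condition Zeta: 0.12 × 0.084 = 0.01008
  Condition Delta: 0.43 × 0.08 = 0.0344
Normalizing constant = 0.057055.
Largest term belongs to Condition Delta, so Condition Delta is most probable.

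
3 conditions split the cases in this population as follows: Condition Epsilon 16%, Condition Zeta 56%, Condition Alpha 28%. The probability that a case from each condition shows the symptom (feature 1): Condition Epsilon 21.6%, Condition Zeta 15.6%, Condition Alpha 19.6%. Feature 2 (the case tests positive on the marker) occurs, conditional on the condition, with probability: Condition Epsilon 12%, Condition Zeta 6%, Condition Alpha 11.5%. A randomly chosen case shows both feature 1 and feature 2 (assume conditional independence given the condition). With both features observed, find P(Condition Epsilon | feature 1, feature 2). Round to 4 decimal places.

Compute prior × likelihood for every hypothesis:
  Condition Epsilon: 0.16 × 0.216 × 0.12 = 0.0041472
  Condition Zeta: 0.56 × 0.156 × 0.06 = 0.0052416
  Condition Alpha: 0.28 × 0.196 × 0.115 = 0.0063112
Sum = 0.0157.
P(Condition Epsilon | evidence) = 0.0041472 / 0.0157 ≈ 0.2642.

0.2642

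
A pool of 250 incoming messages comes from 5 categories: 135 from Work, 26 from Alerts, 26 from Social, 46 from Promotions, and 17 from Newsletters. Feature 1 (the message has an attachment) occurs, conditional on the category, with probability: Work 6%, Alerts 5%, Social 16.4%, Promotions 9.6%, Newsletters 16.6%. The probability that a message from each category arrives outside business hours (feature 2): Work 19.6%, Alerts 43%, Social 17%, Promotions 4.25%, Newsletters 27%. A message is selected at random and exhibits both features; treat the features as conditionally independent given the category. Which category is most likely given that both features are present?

Prior × likelihood for each hypothesis:
  Work: 0.54 × 0.06 × 0.196 = 0.0063504
  Alerts: 0.104 × 0.05 × 0.43 = 0.002236
  Social: 0.104 × 0.164 × 0.17 = 0.00289952
  Promotions: 0.184 × 0.096 × 0.0425 = 0.00075072
  Newsletters: 0.068 × 0.166 × 0.27 = 0.00304776
Total = 0.0152844.
Largest term belongs to Work, so Work is most probable.

Work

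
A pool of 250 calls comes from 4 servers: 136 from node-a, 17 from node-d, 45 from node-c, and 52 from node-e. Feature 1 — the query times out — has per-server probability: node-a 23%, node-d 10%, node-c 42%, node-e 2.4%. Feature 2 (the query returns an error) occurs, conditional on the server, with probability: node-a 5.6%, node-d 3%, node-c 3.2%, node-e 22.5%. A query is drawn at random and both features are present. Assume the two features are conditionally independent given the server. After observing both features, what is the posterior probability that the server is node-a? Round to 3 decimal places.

0.652

Compute prior × likelihood for every hypothesis:
  node-a: 0.544 × 0.23 × 0.056 = 0.00700672
  node-d: 0.068 × 0.1 × 0.03 = 0.000204
  node-c: 0.18 × 0.42 × 0.032 = 0.0024192
  node-e: 0.208 × 0.024 × 0.225 = 0.0011232
Normalizing constant = 0.01075312.
P(node-a | evidence) = 0.00700672 / 0.01075312 ≈ 0.652.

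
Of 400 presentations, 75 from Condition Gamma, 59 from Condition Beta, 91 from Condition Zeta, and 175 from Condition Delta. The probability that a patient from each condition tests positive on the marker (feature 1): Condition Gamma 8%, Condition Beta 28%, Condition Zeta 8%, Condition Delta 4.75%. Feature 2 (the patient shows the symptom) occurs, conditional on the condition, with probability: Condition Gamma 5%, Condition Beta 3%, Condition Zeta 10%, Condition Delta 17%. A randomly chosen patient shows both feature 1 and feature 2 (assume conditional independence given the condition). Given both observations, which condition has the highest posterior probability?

By Bayes' rule, posterior ∝ prior × likelihood:
  Condition Gamma: 0.1875 × 0.08 × 0.05 = 0.00075
  Condition Beta: 0.1475 × 0.28 × 0.03 = 0.001239
  Condition Zeta: 0.2275 × 0.08 × 0.1 = 0.00182
  Condition Delta: 0.4375 × 0.0475 × 0.17 = 0.0035328125
Total = 0.0073418125.
Largest term belongs to Condition Delta, so Condition Delta is most probable.

Condition Delta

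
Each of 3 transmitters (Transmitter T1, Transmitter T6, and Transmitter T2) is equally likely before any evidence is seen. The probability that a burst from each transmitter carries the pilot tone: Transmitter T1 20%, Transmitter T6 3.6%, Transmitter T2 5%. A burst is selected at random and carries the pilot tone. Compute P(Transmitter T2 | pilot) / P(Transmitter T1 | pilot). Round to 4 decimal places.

Since the prior is uniform, the posterior is proportional to the likelihood:
  Transmitter T1: 0.2
  Transmitter T6: 0.036
  Transmitter T2: 0.05
Total = 0.286.
The ratio is 0.05 / 0.2 (the normalizer cancels) = 0.2500.

0.2500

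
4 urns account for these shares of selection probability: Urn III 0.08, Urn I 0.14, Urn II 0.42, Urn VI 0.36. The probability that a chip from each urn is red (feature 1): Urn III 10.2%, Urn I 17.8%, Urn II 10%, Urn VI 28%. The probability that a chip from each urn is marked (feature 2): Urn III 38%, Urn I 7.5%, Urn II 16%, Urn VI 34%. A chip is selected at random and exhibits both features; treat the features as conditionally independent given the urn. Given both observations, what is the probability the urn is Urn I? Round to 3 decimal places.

0.041

Prior × likelihood for each hypothesis:
  Urn III: 0.08 × 0.102 × 0.38 = 0.0031008
  Urn I: 0.14 × 0.178 × 0.075 = 0.001869
  Urn II: 0.42 × 0.1 × 0.16 = 0.00672
  Urn VI: 0.36 × 0.28 × 0.34 = 0.034272
Total = 0.0459618.
P(Urn I | evidence) = 0.001869 / 0.0459618 ≈ 0.041.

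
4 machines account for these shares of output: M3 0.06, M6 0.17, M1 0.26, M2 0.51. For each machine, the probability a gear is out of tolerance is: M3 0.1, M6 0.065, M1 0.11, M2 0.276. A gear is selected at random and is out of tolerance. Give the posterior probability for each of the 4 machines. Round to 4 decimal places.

Prior × likelihood for each hypothesis:
  M3: 0.06 × 0.1 = 0.006
  M6: 0.17 × 0.065 = 0.01105
  M1: 0.26 × 0.11 = 0.0286
  M2: 0.51 × 0.276 = 0.14076
Normalizing constant = 0.18641.
P(M3 | oversize) = 0.006/0.18641 ≈ 0.0322
P(M6 | oversize) = 0.01105/0.18641 ≈ 0.0593
P(M1 | oversize) = 0.0286/0.18641 ≈ 0.1534
P(M2 | oversize) = 0.14076/0.18641 ≈ 0.7551

M3 0.0322, M6 0.0593, M1 0.1534, M2 0.7551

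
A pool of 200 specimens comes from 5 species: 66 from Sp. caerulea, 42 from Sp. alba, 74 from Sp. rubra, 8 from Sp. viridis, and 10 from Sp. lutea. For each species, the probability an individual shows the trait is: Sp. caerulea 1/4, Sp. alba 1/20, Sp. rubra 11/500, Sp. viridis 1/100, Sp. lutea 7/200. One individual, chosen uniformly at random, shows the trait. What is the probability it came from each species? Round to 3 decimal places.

Sp. caerulea 0.799, Sp. alba 0.102, Sp. rubra 0.079, Sp. viridis 0.004, Sp. lutea 0.017

Prior × likelihood for each hypothesis:
  Sp. caerulea: 0.33 × 0.25 = 0.0825
  Sp. alba: 0.21 × 0.05 = 0.0105
  Sp. rubra: 0.37 × 0.022 = 0.00814
  Sp. viridis: 0.04 × 0.01 = 0.0004
  Sp. lutea: 0.05 × 0.035 = 0.00175
Normalizing constant = 0.10329.
P(Sp. caerulea | trait) = 0.0825/0.10329 ≈ 0.799
P(Sp. alba | trait) = 0.0105/0.10329 ≈ 0.102
P(Sp. rubra | trait) = 0.00814/0.10329 ≈ 0.079
P(Sp. viridis | trait) = 0.0004/0.10329 ≈ 0.004
P(Sp. lutea | trait) = 0.00175/0.10329 ≈ 0.017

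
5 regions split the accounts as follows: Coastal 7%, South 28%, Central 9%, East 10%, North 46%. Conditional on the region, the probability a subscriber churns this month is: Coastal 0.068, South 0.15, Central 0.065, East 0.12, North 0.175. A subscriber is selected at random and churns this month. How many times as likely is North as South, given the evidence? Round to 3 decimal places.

1.917

Prior × likelihood for each hypothesis:
  Coastal: 0.07 × 0.068 = 0.00476
  South: 0.28 × 0.15 = 0.042
  Central: 0.09 × 0.065 = 0.00585
  East: 0.1 × 0.12 = 0.012
  North: 0.46 × 0.175 = 0.0805
Total = 0.14511.
The ratio is 0.0805 / 0.042 (the normalizer cancels) = 1.917.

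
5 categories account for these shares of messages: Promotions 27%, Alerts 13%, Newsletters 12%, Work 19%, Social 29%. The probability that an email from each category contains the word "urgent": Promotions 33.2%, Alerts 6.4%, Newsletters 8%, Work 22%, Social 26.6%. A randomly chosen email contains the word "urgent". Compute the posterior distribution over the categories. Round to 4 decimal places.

Prior × likelihood for each hypothesis:
  Promotions: 0.27 × 0.332 = 0.08964
  Alerts: 0.13 × 0.064 = 0.00832
  Newsletters: 0.12 × 0.08 = 0.0096
  Work: 0.19 × 0.22 = 0.0418
  Social: 0.29 × 0.266 = 0.07714
Normalizing constant = 0.2265.
P(Promotions | urgent-flag) = 0.08964/0.2265 ≈ 0.3958
P(Alerts | urgent-flag) = 0.00832/0.2265 ≈ 0.0367
P(Newsletters | urgent-flag) = 0.0096/0.2265 ≈ 0.0424
P(Work | urgent-flag) = 0.0418/0.2265 ≈ 0.1845
P(Social | urgent-flag) = 0.07714/0.2265 ≈ 0.3406
(Check: 0.3958+0.0367+0.0424+0.1845+0.3406 = 1.0000.)

Promotions 0.3958, Alerts 0.0367, Newsletters 0.0424, Work 0.1845, Social 0.3406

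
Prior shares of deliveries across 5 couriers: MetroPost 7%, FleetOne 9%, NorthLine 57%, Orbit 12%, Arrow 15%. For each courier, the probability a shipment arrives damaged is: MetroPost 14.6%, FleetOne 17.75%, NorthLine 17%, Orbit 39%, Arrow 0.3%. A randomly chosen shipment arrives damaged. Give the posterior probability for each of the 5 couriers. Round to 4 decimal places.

Unnormalized posteriors (prior × likelihood):
  MetroPost: 0.07 × 0.146 = 0.01022
  FleetOne: 0.09 × 0.1775 = 0.015975
  NorthLine: 0.57 × 0.17 = 0.0969
  Orbit: 0.12 × 0.39 = 0.0468
  Arrow: 0.15 × 0.003 = 0.00045
Sum = 0.170345.
P(MetroPost | damaged) = 0.01022/0.170345 ≈ 0.0600
P(FleetOne | damaged) = 0.015975/0.170345 ≈ 0.0938
P(NorthLine | damaged) = 0.0969/0.170345 ≈ 0.5688
P(Orbit | damaged) = 0.0468/0.170345 ≈ 0.2747
P(Arrow | damaged) = 0.00045/0.170345 ≈ 0.0026

MetroPost 0.0600, FleetOne 0.0938, NorthLine 0.5688, Orbit 0.2747, Arrow 0.0026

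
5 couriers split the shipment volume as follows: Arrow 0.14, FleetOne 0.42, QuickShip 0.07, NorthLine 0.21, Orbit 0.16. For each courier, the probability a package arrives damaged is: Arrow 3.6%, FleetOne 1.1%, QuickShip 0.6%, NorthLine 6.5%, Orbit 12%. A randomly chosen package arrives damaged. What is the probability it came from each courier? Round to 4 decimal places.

By Bayes' rule, posterior ∝ prior × likelihood:
  Arrow: 0.14 × 0.036 = 0.00504
  FleetOne: 0.42 × 0.011 = 0.00462
  QuickShip: 0.07 × 0.006 = 0.00042
  NorthLine: 0.21 × 0.065 = 0.01365
  Orbit: 0.16 × 0.12 = 0.0192
Normalizing constant = 0.04293.
P(Arrow | damaged) = 0.00504/0.04293 ≈ 0.1174
P(FleetOne | damaged) = 0.00462/0.04293 ≈ 0.1076
P(QuickShip | damaged) = 0.00042/0.04293 ≈ 0.0098
P(NorthLine | damaged) = 0.01365/0.04293 ≈ 0.3180
P(Orbit | damaged) = 0.0192/0.04293 ≈ 0.4472
(Check: 0.1174+0.1076+0.0098+0.3180+0.4472 = 1.0000.)

Arrow 0.1174, FleetOne 0.1076, QuickShip 0.0098, NorthLine 0.3180, Orbit 0.4472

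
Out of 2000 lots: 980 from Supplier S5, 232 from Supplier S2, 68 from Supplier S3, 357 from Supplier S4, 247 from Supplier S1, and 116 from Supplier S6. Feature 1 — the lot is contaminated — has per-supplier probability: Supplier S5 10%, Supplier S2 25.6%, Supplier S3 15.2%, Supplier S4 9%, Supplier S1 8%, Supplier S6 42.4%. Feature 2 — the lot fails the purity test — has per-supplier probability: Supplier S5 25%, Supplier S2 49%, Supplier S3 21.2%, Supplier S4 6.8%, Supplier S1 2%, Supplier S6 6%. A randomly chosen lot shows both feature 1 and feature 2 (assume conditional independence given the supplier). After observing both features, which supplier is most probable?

Supplier S2

Compute prior × likelihood for every hypothesis:
  Supplier S5: 0.49 × 0.1 × 0.25 = 0.01225
  Supplier S2: 0.116 × 0.256 × 0.49 = 0.01455104
  Supplier S3: 0.034 × 0.152 × 0.212 = 0.001095616
  Supplier S4: 0.1785 × 0.09 × 0.068 = 0.00109242
  Supplier S1: 0.1235 × 0.08 × 0.02 = 0.0001976
  Supplier S6: 0.058 × 0.424 × 0.06 = 0.00147552
Total = 0.030662196.
Largest term belongs to Supplier S2, so Supplier S2 is most probable.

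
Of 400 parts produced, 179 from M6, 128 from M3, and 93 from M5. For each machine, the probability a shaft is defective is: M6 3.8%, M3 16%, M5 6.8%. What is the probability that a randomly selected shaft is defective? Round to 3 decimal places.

0.084

Unnormalized posteriors (prior × likelihood):
  M6: 0.4475 × 0.038 = 0.017005
  M3: 0.32 × 0.16 = 0.0512
  M5: 0.2325 × 0.068 = 0.01581
P(defective) = 0.017005 + 0.0512 + 0.01581 = 0.084015 → 0.084.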